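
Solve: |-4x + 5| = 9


An absolute value equation |expr| = 9 gives two cases:
Case 1: -4x + 5 = 9
  -4x = 4, so x = -1
Case 2: -4x + 5 = -9
  -4x = -14, so x = 7/2

x = -1, x = 7/2


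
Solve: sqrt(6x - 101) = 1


Square both sides: 6x - 101 = 1^2 = 1
6x = 1 + 101 = 102
x = 17
Check: sqrt(6*17 - 101) = sqrt(1) = 1 ✓

x = 17


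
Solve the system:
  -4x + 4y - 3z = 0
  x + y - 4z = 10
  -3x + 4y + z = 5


Using Cramer's rule. Expand each determinant along the first row.
D  = (-4)*[1*1 - (-4)*4] - 4*[1*1 - (-4)*(-3)] + (-3)*[1*4 - 1*(-3)]
  = (-4)*(17) - 4*(-11) + (-3)*(7) = -45
Dx = 0*[1*1 - (-4)*4] - 4*[10*1 - (-4)*5] + (-3)*[10*4 - 1*5]
  = 0*(17) - 4*(30) + (-3)*(35) = -225
Dy = (-4)*[10*1 - (-4)*5] - 0*[1*1 - (-4)*(-3)] + (-3)*[1*5 - 10*(-3)]
  = (-4)*(30) - 0*(-11) + (-3)*(35) = -225
Dz = (-4)*[1*5 - 10*4] - 4*[1*5 - 10*(-3)] + 0*[1*4 - 1*(-3)]
  = (-4)*(-35) - 4*(35) + 0*(7) = 0
x = Dx/D = -225/-45 = 5, y = Dy/D = -225/-45 = 5, z = Dz/D = 0/-45 = 0
Check eq1: (-4)(5) + (4)(5) + (-3)(0) = 0 = 0 ✓
Check eq2: (1)(5) + (1)(5) + (-4)(0) = 10 = 10 ✓
Check eq3: (-3)(5) + (4)(5) + (1)(0) = 5 = 5 ✓

x = 5, y = 5, z = 0


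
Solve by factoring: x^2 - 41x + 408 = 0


We need two numbers that multiply to 408 and add to -41.
Those numbers are -24 and -17 (since (-24) * (-17) = 408 and (-24) + (-17) = -41).
So x^2 - 41x + 408 = (x - 24)(x - 17) = 0
Setting each factor to zero: x = 24 or x = 17

x = 17, x = 24


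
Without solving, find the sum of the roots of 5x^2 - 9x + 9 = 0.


By Vieta's formulas for ax^2 + bx + c = 0:
  Sum of roots = -b/a
  Product of roots = c/a

Here a = 5, b = -9, c = 9
Sum = -(-9)/5 = 9/5
Product = 9/5 = 9/5

Sum = 9/5


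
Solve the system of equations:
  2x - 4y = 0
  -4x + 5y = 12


Using Cramer's rule:
Determinant D = (2)(5) - (-4)(-4) = 10 - 16 = -6
Dx = (0)(5) - (12)(-4) = 0 + 48 = 48
Dy = (2)(12) - (-4)(0) = 24 - 0 = 24
x = Dx/D = 48/-6 = -8
y = Dy/D = 24/-6 = -4

x = -8, y = -4


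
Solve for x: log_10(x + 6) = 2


Convert to exponential form: x + 6 = 10^2 = 100
x = 100 - 6 = 94
Check: log_10(94 + 6) = log_10(100) = log_10(100) = 2 ✓

x = 94


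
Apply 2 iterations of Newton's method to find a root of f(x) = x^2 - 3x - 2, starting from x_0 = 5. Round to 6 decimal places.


Newton's method: x_(n+1) = x_n - f(x_n)/f'(x_n)
f(x) = x^2 - 3x - 2
f'(x) = 2x - 3

Iteration 1:
  f(5.000000) = 8.000000
  f'(5.000000) = 7.000000
  x_1 = 5.000000 - (8.000000)/(7.000000) = 3.857143

Iteration 2:
  f(3.857143) = 1.306122
  f'(3.857143) = 4.714286
  x_2 = 3.857143 - (1.306122)/(4.714286) = 3.580087

x_2 = 3.580087


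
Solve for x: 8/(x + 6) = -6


Multiply both sides by (x + 6): 8 = -6(x + 6)
Distribute: 8 = -6x - 36
-6x = 8 + 36 = 44
x = -22/3

x = -22/3


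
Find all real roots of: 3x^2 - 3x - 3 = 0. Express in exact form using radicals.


Using the quadratic formula: x = (-b ± sqrt(b^2 - 4ac)) / (2a)
Here a = 3, b = -3, c = -3
Discriminant = b^2 - 4ac = (-3)^2 - 4(3)(-3) = 9 + 36 = 45
Since discriminant = 45 > 0, there are two real roots.
x = (3 ± 3*sqrt(5)) / 6
Simplifying: x = (1 ± sqrt(5)) / 2
Numerically: x ≈ 1.6180 or x ≈ -0.6180

x = (1 + sqrt(5)) / 2 or x = (1 - sqrt(5)) / 2


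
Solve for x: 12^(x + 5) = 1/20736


Express both sides with the same base.
1/20736 = 12^(-4)
Since the bases match, equate exponents: x + 5 = -4
So x = -4 - (5) = -9

x = -9


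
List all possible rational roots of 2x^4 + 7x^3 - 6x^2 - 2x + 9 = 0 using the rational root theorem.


Rational root theorem: possible roots are ±p/q where:
  p divides the constant term (9): p ∈ {1, 3, 9}
  q divides the leading coefficient (2): q ∈ {1, 2}

All possible rational roots: -9, -9/2, -3, -3/2, -1, -1/2, 1/2, 1, 3/2, 3, 9/2, 9

-9, -9/2, -3, -3/2, -1, -1/2, 1/2, 1, 3/2, 3, 9/2, 9


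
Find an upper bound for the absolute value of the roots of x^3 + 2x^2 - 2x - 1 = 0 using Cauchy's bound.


Cauchy's bound: all roots r satisfy |r| <= 1 + max(|a_i/a_n|) for i = 0,...,n-1
where a_n is the leading coefficient.

Coefficients: [1, 2, -2, -1]
Leading coefficient a_n = 1
Ratios |a_i/a_n|: 2, 2, 1
Maximum ratio: 2
Cauchy's bound: |r| <= 1 + 2 = 3

Upper bound = 3


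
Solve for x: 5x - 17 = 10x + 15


Starting with: 5x - 17 = 10x + 15
Move all x terms to left: (5 - 10)x = 15 + 17
Simplify: -5x = 32
Divide both sides by -5: x = -32/5

x = -32/5


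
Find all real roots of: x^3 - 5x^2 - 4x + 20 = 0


Let p(x) = x^3 - 5x^2 - 4x + 20. By the rational root theorem (leading coefficient 1), any rational root is an integer divisor of 20: try ±1, ±2, ... in turn.
Test x = 1: value = 12 ≠ 0.
Test x = -1: value = 18 ≠ 0.
Test x = 2: value = 0 ✓, so (x - 2) is a factor.
Synthetic division by (x - 2): bring down 1; 1(2) - 5 = -3; (-3)(2) - 4 = -10; (-10)(2) + 20 = 0 → quotient x^2 - 3x - 10, remainder 0.
Solve the quadratic x^2 - 3x - 10 = 0: discriminant = (-3)^2 - 4(1)(-10) = 9 + 40 = 49.
sqrt(49) = 7, so x = (3 ± 7)/2: x = 5 or x = -2.

x = -2, x = 2, x = 5


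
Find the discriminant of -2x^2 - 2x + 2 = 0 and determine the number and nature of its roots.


For ax^2 + bx + c = 0, discriminant D = b^2 - 4ac
Here a = -2, b = -2, c = 2
D = (-2)^2 - 4(-2)(2) = 4 + 16 = 20

D = 20 > 0 but not a perfect square
The equation has 2 distinct real irrational roots.

Discriminant = 20, 2 distinct real irrational roots


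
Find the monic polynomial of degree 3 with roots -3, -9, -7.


A monic polynomial with roots -3, -9, -7 is:
p(x) = (x + 3)(x + 9)(x + 7)
After multiplying by (x + 3): x + 3
After multiplying by (x + 9): x^2 + 12x + 27
After multiplying by (x + 7): x^3 + 19x^2 + 111x + 189

x^3 + 19x^2 + 111x + 189


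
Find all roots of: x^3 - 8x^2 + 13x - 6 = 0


Let p(x) = x^3 - 8x^2 + 13x - 6. By the rational root theorem (leading coefficient 1), any rational root is an integer divisor of 6: try ±1, ±2, ... in turn.
Test x = 1: value = 0 ✓, so (x - 1) is a factor.
Synthetic division by (x - 1): bring down 1; 1(1) - 8 = -7; (-7)(1) + 13 = 6; 6(1) - 6 = 0 → quotient x^2 - 7x + 6, remainder 0.
Solve the quadratic x^2 - 7x + 6 = 0: discriminant = (-7)^2 - 4(1)(6) = 49 - 24 = 25.
sqrt(25) = 5, so x = (7 ± 5)/2: x = 6 or x = 1.
Collecting all roots found:

x = 1 (multiplicity 2), x = 6


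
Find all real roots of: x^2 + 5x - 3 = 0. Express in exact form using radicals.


Using the quadratic formula: x = (-b ± sqrt(b^2 - 4ac)) / (2a)
Here a = 1, b = 5, c = -3
Discriminant = b^2 - 4ac = 5^2 - 4(1)(-3) = 25 + 12 = 37
Since discriminant = 37 > 0, there are two real roots.
x = (-5 ± sqrt(37)) / 2
Numerically: x ≈ 0.5414 or x ≈ -5.5414

x = (-5 + sqrt(37)) / 2 or x = (-5 - sqrt(37)) / 2


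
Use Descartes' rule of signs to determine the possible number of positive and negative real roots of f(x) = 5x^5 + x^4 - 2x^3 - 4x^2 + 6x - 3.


Descartes' rule of signs:

For positive roots, count sign changes in f(x) = 5x^5 + x^4 - 2x^3 - 4x^2 + 6x - 3:
Signs of coefficients: +, +, -, -, +, -
Number of sign changes: 3
Possible positive real roots: 3, 1

For negative roots, examine f(-x) = -5x^5 + x^4 + 2x^3 - 4x^2 - 6x - 3:
Signs of coefficients: -, +, +, -, -, -
Number of sign changes: 2
Possible negative real roots: 2, 0

Positive roots: 3 or 1; Negative roots: 2 or 0


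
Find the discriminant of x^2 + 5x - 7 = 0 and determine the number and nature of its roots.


For ax^2 + bx + c = 0, discriminant D = b^2 - 4ac
Here a = 1, b = 5, c = -7
D = (5)^2 - 4(1)(-7) = 25 + 28 = 53

D = 53 > 0 but not a perfect square
The equation has 2 distinct real irrational roots.

Discriminant = 53, 2 distinct real irrational roots


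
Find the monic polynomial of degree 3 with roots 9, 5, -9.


A monic polynomial with roots 9, 5, -9 is:
p(x) = (x - 9)(x - 5)(x + 9)
After multiplying by (x - 9): x - 9
After multiplying by (x - 5): x^2 - 14x + 45
After multiplying by (x + 9): x^3 - 5x^2 - 81x + 405

x^3 - 5x^2 - 81x + 405


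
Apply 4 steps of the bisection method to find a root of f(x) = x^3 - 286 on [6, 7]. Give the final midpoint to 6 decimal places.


f(x) = x^3 - 286
f(6) = -70 < 0
f(7) = 57 > 0

Step 1: midpoint = (6.000000 + 7.000000)/2 = 6.500000
  f(6.500000) = -11.375000
  f(mid) < 0, so root is in [6.500000, 7.000000]

Step 2: midpoint = (6.500000 + 7.000000)/2 = 6.750000
  f(6.750000) = 21.546875
  f(mid) > 0, so root is in [6.500000, 6.750000]

Step 3: midpoint = (6.500000 + 6.750000)/2 = 6.625000
  f(6.625000) = 4.775391
  f(mid) > 0, so root is in [6.500000, 6.625000]

Step 4: midpoint = (6.500000 + 6.625000)/2 = 6.562500
  f(6.562500) = -3.376709
  f(mid) < 0, so root is in [6.562500, 6.625000]

midpoint = 6.562500


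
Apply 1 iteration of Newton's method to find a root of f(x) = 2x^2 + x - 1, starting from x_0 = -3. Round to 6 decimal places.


Newton's method: x_(n+1) = x_n - f(x_n)/f'(x_n)
f(x) = 2x^2 + x - 1
f'(x) = 4x + 1

Iteration 1:
  f(-3.000000) = 14.000000
  f'(-3.000000) = -11.000000
  x_1 = -3.000000 - (14.000000)/(-11.000000) = -1.727273

x_1 = -1.727273


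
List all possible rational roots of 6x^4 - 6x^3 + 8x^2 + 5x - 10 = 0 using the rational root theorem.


Rational root theorem: possible roots are ±p/q where:
  p divides the constant term (-10): p ∈ {1, 2, 5, 10}
  q divides the leading coefficient (6): q ∈ {1, 2, 3, 6}

All possible rational roots: -10, -5, -10/3, -5/2, -2, -5/3, -1, -5/6, -2/3, -1/2, -1/3, -1/6, 1/6, 1/3, 1/2, 2/3, 5/6, 1, 5/3, 2, 5/2, 10/3, 5, 10

-10, -5, -10/3, -5/2, -2, -5/3, -1, -5/6, -2/3, -1/2, -1/3, -1/6, 1/6, 1/3, 1/2, 2/3, 5/6, 1, 5/3, 2, 5/2, 10/3, 5, 10


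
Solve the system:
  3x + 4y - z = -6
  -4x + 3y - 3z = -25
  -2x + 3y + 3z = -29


Using Cramer's rule. Expand each determinant along the first row.
D  = 3*[3*3 - (-3)*3] - 4*[(-4)*3 - (-3)*(-2)] + (-1)*[(-4)*3 - 3*(-2)]
  = 3*(18) - 4*(-18) + (-1)*(-6) = 132
Dx = (-6)*[3*3 - (-3)*3] - 4*[(-25)*3 - (-3)*(-29)] + (-1)*[(-25)*3 - 3*(-29)]
  = (-6)*(18) - 4*(-162) + (-1)*(12) = 528
Dy = 3*[(-25)*3 - (-3)*(-29)] - (-6)*[(-4)*3 - (-3)*(-2)] + (-1)*[(-4)*(-29) - (-25)*(-2)]
  = 3*(-162) - (-6)*(-18) + (-1)*(66) = -660
Dz = 3*[3*(-29) - (-25)*3] - 4*[(-4)*(-29) - (-25)*(-2)] + (-6)*[(-4)*3 - 3*(-2)]
  = 3*(-12) - 4*(66) + (-6)*(-6) = -264
x = Dx/D = 528/132 = 4, y = Dy/D = -660/132 = -5, z = Dz/D = -264/132 = -2
Check eq1: (3)(4) + (4)(-5) + (-1)(-2) = -6 = -6 ✓
Check eq2: (-4)(4) + (3)(-5) + (-3)(-2) = -25 = -25 ✓
Check eq3: (-2)(4) + (3)(-5) + (3)(-2) = -29 = -29 ✓

x = 4, y = -5, z = -2


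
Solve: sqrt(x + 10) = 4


Square both sides: x + 10 = 4^2 = 16
x = 16 - 10 = 6
x = 6
Check: sqrt(1*6 + 10) = sqrt(16) = 4 ✓

x = 6


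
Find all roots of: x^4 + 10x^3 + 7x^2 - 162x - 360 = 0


Let p(x) = x^4 + 10x^3 + 7x^2 - 162x - 360. By the rational root theorem (leading coefficient 1), any rational root is an integer divisor of 360: try ±1, ±2, ... in turn.
Test x = 1: value = -504 ≠ 0.
Test x = -1: value = -200 ≠ 0.
Test x = 2: value = -560 ≠ 0.
Test x = -2: value = -72 ≠ 0.
Test x = 3: value = -432 ≠ 0.
Test x = -3: value = 0 ✓, so (x + 3) is a factor.
Synthetic division by (x + 3): bring down 1; 1(-3) + 10 = 7; 7(-3) + 7 = -14; (-14)(-3) - 162 = -120; (-120)(-3) - 360 = 0 → quotient x^3 + 7x^2 - 14x - 120, remainder 0.
Continue with the quotient x^3 + 7x^2 - 14x - 120 (candidates must divide 120; re-test x = -3 first in case it repeats).
Test x = -3: value = -42 ≠ 0.
Test x = 4: value = 0 ✓, so (x - 4) is a factor.
Synthetic division by (x - 4): bring down 1; 1(4) + 7 = 11; 11(4) - 14 = 30; 30(4) - 120 = 0 → quotient x^2 + 11x + 30, remainder 0.
Solve the quadratic x^2 + 11x + 30 = 0: discriminant = 11^2 - 4(1)(30) = 121 - 120 = 1.
sqrt(1) = 1, so x = (-11 ± 1)/2: x = -5 or x = -6.
Collecting all roots found:

x = -6, x = -5, x = -3, x = 4


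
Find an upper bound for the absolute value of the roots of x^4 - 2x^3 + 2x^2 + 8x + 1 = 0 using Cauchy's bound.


Cauchy's bound: all roots r satisfy |r| <= 1 + max(|a_i/a_n|) for i = 0,...,n-1
where a_n is the leading coefficient.

Coefficients: [1, -2, 2, 8, 1]
Leading coefficient a_n = 1
Ratios |a_i/a_n|: 2, 2, 8, 1
Maximum ratio: 8
Cauchy's bound: |r| <= 1 + 8 = 9

Upper bound = 9


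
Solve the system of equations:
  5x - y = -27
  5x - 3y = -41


Using Cramer's rule:
Determinant D = (5)(-3) - (5)(-1) = -15 + 5 = -10
Dx = (-27)(-3) - (-41)(-1) = 81 - 41 = 40
Dy = (5)(-41) - (5)(-27) = -205 + 135 = -70
x = Dx/D = 40/-10 = -4
y = Dy/D = -70/-10 = 7

x = -4, y = 7


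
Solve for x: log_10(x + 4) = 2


Convert to exponential form: x + 4 = 10^2 = 100
x = 100 - 4 = 96
Check: log_10(96 + 4) = log_10(100) = log_10(100) = 2 ✓

x = 96


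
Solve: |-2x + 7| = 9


An absolute value equation |expr| = 9 gives two cases:
Case 1: -2x + 7 = 9
  -2x = 2, so x = -1
Case 2: -2x + 7 = -9
  -2x = -16, so x = 8

x = -1, x = 8


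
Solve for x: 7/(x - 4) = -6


Multiply both sides by (x - 4): 7 = -6(x - 4)
Distribute: 7 = -6x + 24
-6x = 7 - 24 = -17
x = 17/6

x = 17/6


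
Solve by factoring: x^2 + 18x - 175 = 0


We need two numbers that multiply to -175 and add to 18.
Those numbers are 25 and -7 (since 25 * (-7) = -175 and 25 + (-7) = 18).
So x^2 + 18x - 175 = (x + 25)(x - 7) = 0
Setting each factor to zero: x = -25 or x = 7

x = -25, x = 7


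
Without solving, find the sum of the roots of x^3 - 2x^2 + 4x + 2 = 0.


By Vieta's formulas for x^3 + bx^2 + cx + d = 0:
  r1 + r2 + r3 = -b/a = 2
  r1*r2 + r1*r3 + r2*r3 = c/a = 4
  r1*r2*r3 = -d/a = -2


Sum = 2


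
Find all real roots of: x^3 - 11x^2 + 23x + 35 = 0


Let p(x) = x^3 - 11x^2 + 23x + 35. By the rational root theorem (leading coefficient 1), any rational root is an integer divisor of 35: try ±1, ±2, ... in turn.
Test x = 1: value = 48 ≠ 0.
Test x = -1: value = 0 ✓, so (x + 1) is a factor.
Synthetic division by (x + 1): bring down 1; 1(-1) - 11 = -12; (-12)(-1) + 23 = 35; 35(-1) + 35 = 0 → quotient x^2 - 12x + 35, remainder 0.
Solve the quadratic x^2 - 12x + 35 = 0: discriminant = (-12)^2 - 4(1)(35) = 144 - 140 = 4.
sqrt(4) = 2, so x = (12 ± 2)/2: x = 7 or x = 5.

x = -1, x = 5, x = 7


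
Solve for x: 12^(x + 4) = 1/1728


Express both sides with the same base.
1/1728 = 12^(-3)
Since the bases match, equate exponents: x + 4 = -3
So x = -3 - (4) = -7

x = -7


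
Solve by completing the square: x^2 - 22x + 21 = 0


Start: x^2 - 22x + 21 = 0
Move constant: x^2 - 22x = -21
Half of -22 is -11, squared is 121
Add 121 to both sides: x^2 - 22x + 121 = 100
(x - 11)^2 = 100
x - 11 = ±10
x = 11 + 10 = 21 or x = 11 - 10 = 1

x = 1, x = 21


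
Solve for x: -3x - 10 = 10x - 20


Starting with: -3x - 10 = 10x - 20
Move all x terms to left: (-3 - 10)x = -20 + 10
Simplify: -13x = -10
Divide both sides by -13: x = 10/13

x = 10/13


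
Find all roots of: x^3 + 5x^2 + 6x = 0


The constant term is 0, so x = 0 is a root. Factor out x:
  x^2 + 5x + 6 = 0
Solve the quadratic x^2 + 5x + 6 = 0: discriminant = 5^2 - 4(1)(6) = 25 - 24 = 1.
sqrt(1) = 1, so x = (-5 ± 1)/2: x = -2 or x = -3.
Collecting all roots found:

x = -3, x = -2, x = 0


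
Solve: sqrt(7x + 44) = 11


Square both sides: 7x + 44 = 11^2 = 121
7x = 121 - 44 = 77
x = 11
Check: sqrt(7*11 + 44) = sqrt(121) = 11 ✓

x = 11


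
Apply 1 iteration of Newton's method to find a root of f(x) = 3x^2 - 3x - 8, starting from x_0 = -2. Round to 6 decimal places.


Newton's method: x_(n+1) = x_n - f(x_n)/f'(x_n)
f(x) = 3x^2 - 3x - 8
f'(x) = 6x - 3

Iteration 1:
  f(-2.000000) = 10.000000
  f'(-2.000000) = -15.000000
  x_1 = -2.000000 - (10.000000)/(-15.000000) = -1.333333

x_1 = -1.333333


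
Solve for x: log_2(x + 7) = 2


Convert to exponential form: x + 7 = 2^2 = 4
x = 4 - 7 = -3
Check: log_2(-3 + 7) = log_2(4) = log_2(4) = 2 ✓

x = -3


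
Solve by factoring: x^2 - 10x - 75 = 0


We need two numbers that multiply to -75 and add to -10.
Those numbers are 5 and -15 (since 5 * (-15) = -75 and 5 + (-15) = -10).
So x^2 - 10x - 75 = (x + 5)(x - 15) = 0
Setting each factor to zero: x = -5 or x = 15

x = -5, x = 15


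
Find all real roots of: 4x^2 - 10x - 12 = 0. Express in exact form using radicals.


Using the quadratic formula: x = (-b ± sqrt(b^2 - 4ac)) / (2a)
Here a = 4, b = -10, c = -12
Discriminant = b^2 - 4ac = (-10)^2 - 4(4)(-12) = 100 + 192 = 292
Since discriminant = 292 > 0, there are two real roots.
x = (10 ± 2*sqrt(73)) / 8
Simplifying: x = (5 ± sqrt(73)) / 4
Numerically: x ≈ 3.3860 or x ≈ -0.8860

x = (5 + sqrt(73)) / 4 or x = (5 - sqrt(73)) / 4


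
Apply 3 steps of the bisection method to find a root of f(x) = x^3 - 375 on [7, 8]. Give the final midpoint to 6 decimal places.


f(x) = x^3 - 375
f(7) = -32 < 0
f(8) = 137 > 0

Step 1: midpoint = (7.000000 + 8.000000)/2 = 7.500000
  f(7.500000) = 46.875000
  f(mid) > 0, so root is in [7.000000, 7.500000]

Step 2: midpoint = (7.000000 + 7.500000)/2 = 7.250000
  f(7.250000) = 6.078125
  f(mid) > 0, so root is in [7.000000, 7.250000]

Step 3: midpoint = (7.000000 + 7.250000)/2 = 7.125000
  f(7.125000) = -13.294922
  f(mid) < 0, so root is in [7.125000, 7.250000]

midpoint = 7.125000


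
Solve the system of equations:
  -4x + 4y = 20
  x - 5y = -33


Using Cramer's rule:
Determinant D = (-4)(-5) - (1)(4) = 20 - 4 = 16
Dx = (20)(-5) - (-33)(4) = -100 + 132 = 32
Dy = (-4)(-33) - (1)(20) = 132 - 20 = 112
x = Dx/D = 32/16 = 2
y = Dy/D = 112/16 = 7

x = 2, y = 7


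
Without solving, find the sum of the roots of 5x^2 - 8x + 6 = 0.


By Vieta's formulas for ax^2 + bx + c = 0:
  Sum of roots = -b/a
  Product of roots = c/a

Here a = 5, b = -8, c = 6
Sum = -(-8)/5 = 8/5
Product = 6/5 = 6/5

Sum = 8/5


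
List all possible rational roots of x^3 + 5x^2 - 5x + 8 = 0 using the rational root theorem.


Rational root theorem: possible roots are ±p/q where:
  p divides the constant term (8): p ∈ {1, 2, 4, 8}
  q divides the leading coefficient (1): q ∈ {1}

All possible rational roots: -8, -4, -2, -1, 1, 2, 4, 8

-8, -4, -2, -1, 1, 2, 4, 8


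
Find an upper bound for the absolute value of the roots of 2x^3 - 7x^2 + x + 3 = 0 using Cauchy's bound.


Cauchy's bound: all roots r satisfy |r| <= 1 + max(|a_i/a_n|) for i = 0,...,n-1
where a_n is the leading coefficient.

Coefficients: [2, -7, 1, 3]
Leading coefficient a_n = 2
Ratios |a_i/a_n|: 7/2, 1/2, 3/2
Maximum ratio: 7/2
Cauchy's bound: |r| <= 1 + 7/2 = 9/2

Upper bound = 9/2


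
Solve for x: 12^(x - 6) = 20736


Express both sides with the same base.
20736 = 12^4
Since the bases match, equate exponents: x - 6 = 4
So x = 4 - (-6) = 10

x = 10


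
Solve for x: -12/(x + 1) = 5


Multiply both sides by (x + 1): -12 = 5(x + 1)
Distribute: -12 = 5x + 5
5x = -12 - 5 = -17
x = -17/5

x = -17/5


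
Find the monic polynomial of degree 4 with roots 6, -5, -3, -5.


A monic polynomial with roots 6, -5, -3, -5 is:
p(x) = (x - 6)(x + 5)(x + 3)(x + 5)
After multiplying by (x - 6): x - 6
After multiplying by (x + 5): x^2 - x - 30
After multiplying by (x + 3): x^3 + 2x^2 - 33x - 90
After multiplying by (x + 5): x^4 + 7x^3 - 23x^2 - 255x - 450

x^4 + 7x^3 - 23x^2 - 255x - 450


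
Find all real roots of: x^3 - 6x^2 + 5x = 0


The constant term is 0, so x = 0 is a root. Factor out x:
  x(x^2 - 6x + 5) = 0
Solve the quadratic x^2 - 6x + 5 = 0: discriminant = (-6)^2 - 4(1)(5) = 36 - 20 = 16.
sqrt(16) = 4, so x = (6 ± 4)/2: x = 5 or x = 1.

x = 0, x = 1, x = 5


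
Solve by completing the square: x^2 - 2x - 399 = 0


Start: x^2 - 2x - 399 = 0
Move constant: x^2 - 2x = 399
Half of -2 is -1, squared is 1
Add 1 to both sides: x^2 - 2x + 1 = 400
(x - 1)^2 = 400
x - 1 = ±20
x = 1 + 20 = 21 or x = 1 - 20 = -19

x = -19, x = 21


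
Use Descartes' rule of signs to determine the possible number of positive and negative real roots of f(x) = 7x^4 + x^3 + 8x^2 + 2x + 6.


Descartes' rule of signs:

For positive roots, count sign changes in f(x) = 7x^4 + x^3 + 8x^2 + 2x + 6:
Signs of coefficients: +, +, +, +, +
Number of sign changes: 0
Possible positive real roots: 0

For negative roots, examine f(-x) = 7x^4 - x^3 + 8x^2 - 2x + 6:
Signs of coefficients: +, -, +, -, +
Number of sign changes: 4
Possible negative real roots: 4, 2, 0

Positive roots: 0; Negative roots: 4 or 2 or 0


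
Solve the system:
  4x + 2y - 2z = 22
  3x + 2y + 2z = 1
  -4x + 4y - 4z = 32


Using Cramer's rule. Expand each determinant along the first row.
D  = 4*[2*(-4) - 2*4] - 2*[3*(-4) - 2*(-4)] + (-2)*[3*4 - 2*(-4)]
  = 4*(-16) - 2*(-4) + (-2)*(20) = -96
Dx = 22*[2*(-4) - 2*4] - 2*[1*(-4) - 2*32] + (-2)*[1*4 - 2*32]
  = 22*(-16) - 2*(-68) + (-2)*(-60) = -96
Dy = 4*[1*(-4) - 2*32] - 22*[3*(-4) - 2*(-4)] + (-2)*[3*32 - 1*(-4)]
  = 4*(-68) - 22*(-4) + (-2)*(100) = -384
Dz = 4*[2*32 - 1*4] - 2*[3*32 - 1*(-4)] + 22*[3*4 - 2*(-4)]
  = 4*(60) - 2*(100) + 22*(20) = 480
x = Dx/D = -96/-96 = 1, y = Dy/D = -384/-96 = 4, z = Dz/D = 480/-96 = -5
Check eq1: (4)(1) + (2)(4) + (-2)(-5) = 22 = 22 ✓
Check eq2: (3)(1) + (2)(4) + (2)(-5) = 1 = 1 ✓
Check eq3: (-4)(1) + (4)(4) + (-4)(-5) = 32 = 32 ✓

x = 1, y = 4, z = -5


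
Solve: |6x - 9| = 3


An absolute value equation |expr| = 3 gives two cases:
Case 1: 6x - 9 = 3
  6x = 12, so x = 2
Case 2: 6x - 9 = -3
  6x = 6, so x = 1

x = 1, x = 2


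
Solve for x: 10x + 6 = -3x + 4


Starting with: 10x + 6 = -3x + 4
Move all x terms to left: (10 + 3)x = 4 - 6
Simplify: 13x = -2
Divide both sides by 13: x = -2/13

x = -2/13


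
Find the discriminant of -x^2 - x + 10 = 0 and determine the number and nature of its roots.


For ax^2 + bx + c = 0, discriminant D = b^2 - 4ac
Here a = -1, b = -1, c = 10
D = (-1)^2 - 4(-1)(10) = 1 + 40 = 41

D = 41 > 0 but not a perfect square
The equation has 2 distinct real irrational roots.

Discriminant = 41, 2 distinct real irrational roots


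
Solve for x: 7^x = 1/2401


Express both sides with the same base.
1/2401 = 7^(-4)
Since the bases match: x = -4

x = -4


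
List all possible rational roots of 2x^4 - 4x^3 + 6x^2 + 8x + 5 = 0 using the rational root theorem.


Rational root theorem: possible roots are ±p/q where:
  p divides the constant term (5): p ∈ {1, 5}
  q divides the leading coefficient (2): q ∈ {1, 2}

All possible rational roots: -5, -5/2, -1, -1/2, 1/2, 1, 5/2, 5

-5, -5/2, -1, -1/2, 1/2, 1, 5/2, 5


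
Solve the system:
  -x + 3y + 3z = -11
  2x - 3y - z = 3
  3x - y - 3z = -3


Using Cramer's rule. Expand each determinant along the first row.
D  = (-1)*[(-3)*(-3) - (-1)*(-1)] - 3*[2*(-3) - (-1)*3] + 3*[2*(-1) - (-3)*3]
  = (-1)*(8) - 3*(-3) + 3*(7) = 22
Dx = (-11)*[(-3)*(-3) - (-1)*(-1)] - 3*[3*(-3) - (-1)*(-3)] + 3*[3*(-1) - (-3)*(-3)]
  = (-11)*(8) - 3*(-12) + 3*(-12) = -88
Dy = (-1)*[3*(-3) - (-1)*(-3)] - (-11)*[2*(-3) - (-1)*3] + 3*[2*(-3) - 3*3]
  = (-1)*(-12) - (-11)*(-3) + 3*(-15) = -66
Dz = (-1)*[(-3)*(-3) - 3*(-1)] - 3*[2*(-3) - 3*3] + (-11)*[2*(-1) - (-3)*3]
  = (-1)*(12) - 3*(-15) + (-11)*(7) = -44
x = Dx/D = -88/22 = -4, y = Dy/D = -66/22 = -3, z = Dz/D = -44/22 = -2
Check eq1: (-1)(-4) + (3)(-3) + (3)(-2) = -11 = -11 ✓
Check eq2: (2)(-4) + (-3)(-3) + (-1)(-2) = 3 = 3 ✓
Check eq3: (3)(-4) + (-1)(-3) + (-3)(-2) = -3 = -3 ✓

x = -4, y = -3, z = -2


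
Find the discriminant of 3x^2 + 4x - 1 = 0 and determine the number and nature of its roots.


For ax^2 + bx + c = 0, discriminant D = b^2 - 4ac
Here a = 3, b = 4, c = -1
D = (4)^2 - 4(3)(-1) = 16 + 12 = 28

D = 28 > 0 but not a perfect square
The equation has 2 distinct real irrational roots.

Discriminant = 28, 2 distinct real irrational roots


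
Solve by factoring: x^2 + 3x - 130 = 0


We need two numbers that multiply to -130 and add to 3.
Those numbers are -10 and 13 (since (-10) * 13 = -130 and (-10) + 13 = 3).
So x^2 + 3x - 130 = (x - 10)(x + 13) = 0
Setting each factor to zero: x = 10 or x = -13

x = -13, x = 10


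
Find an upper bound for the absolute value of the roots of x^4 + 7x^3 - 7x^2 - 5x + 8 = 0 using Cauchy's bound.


Cauchy's bound: all roots r satisfy |r| <= 1 + max(|a_i/a_n|) for i = 0,...,n-1
where a_n is the leading coefficient.

Coefficients: [1, 7, -7, -5, 8]
Leading coefficient a_n = 1
Ratios |a_i/a_n|: 7, 7, 5, 8
Maximum ratio: 8
Cauchy's bound: |r| <= 1 + 8 = 9

Upper bound = 9


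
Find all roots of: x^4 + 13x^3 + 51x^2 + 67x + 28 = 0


Let p(x) = x^4 + 13x^3 + 51x^2 + 67x + 28. By the rational root theorem (leading coefficient 1), any rational root is an integer divisor of 28: try ±1, ±2, ... in turn.
Test x = 1: value = 160 ≠ 0.
Test x = -1: value = 0 ✓, so (x + 1) is a factor.
Synthetic division by (x + 1): bring down 1; 1(-1) + 13 = 12; 12(-1) + 51 = 39; 39(-1) + 67 = 28; 28(-1) + 28 = 0 → quotient x^3 + 12x^2 + 39x + 28, remainder 0.
Continue with the quotient x^3 + 12x^2 + 39x + 28 (candidates must divide 28; re-test x = -1 first in case it repeats).
Test x = -1: value = 0 ✓, so (x + 1) is a factor.
Synthetic division by (x + 1): bring down 1; 1(-1) + 12 = 11; 11(-1) + 39 = 28; 28(-1) + 28 = 0 → quotient x^2 + 11x + 28, remainder 0.
Solve the quadratic x^2 + 11x + 28 = 0: discriminant = 11^2 - 4(1)(28) = 121 - 112 = 9.
sqrt(9) = 3, so x = (-11 ± 3)/2: x = -4 or x = -7.
Collecting all roots found:

x = -7, x = -4, x = -1 (multiplicity 2)


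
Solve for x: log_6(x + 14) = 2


Convert to exponential form: x + 14 = 6^2 = 36
x = 36 - 14 = 22
Check: log_6(22 + 14) = log_6(36) = log_6(36) = 2 ✓

x = 22


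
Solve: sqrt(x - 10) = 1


Square both sides: x - 10 = 1^2 = 1
x = 1 + 10 = 11
x = 11
Check: sqrt(1*11 - 10) = sqrt(1) = 1 ✓

x = 11


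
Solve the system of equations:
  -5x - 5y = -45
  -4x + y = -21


Using Cramer's rule:
Determinant D = (-5)(1) - (-4)(-5) = -5 - 20 = -25
Dx = (-45)(1) - (-21)(-5) = -45 - 105 = -150
Dy = (-5)(-21) - (-4)(-45) = 105 - 180 = -75
x = Dx/D = -150/-25 = 6
y = Dy/D = -75/-25 = 3

x = 6, y = 3


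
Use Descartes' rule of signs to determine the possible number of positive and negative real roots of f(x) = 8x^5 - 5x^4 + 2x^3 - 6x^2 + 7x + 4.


Descartes' rule of signs:

For positive roots, count sign changes in f(x) = 8x^5 - 5x^4 + 2x^3 - 6x^2 + 7x + 4:
Signs of coefficients: +, -, +, -, +, +
Number of sign changes: 4
Possible positive real roots: 4, 2, 0

For negative roots, examine f(-x) = -8x^5 - 5x^4 - 2x^3 - 6x^2 - 7x + 4:
Signs of coefficients: -, -, -, -, -, +
Number of sign changes: 1
Possible negative real roots: 1

Positive roots: 4 or 2 or 0; Negative roots: 1


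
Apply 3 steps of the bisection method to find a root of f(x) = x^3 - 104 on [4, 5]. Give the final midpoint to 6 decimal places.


f(x) = x^3 - 104
f(4) = -40 < 0
f(5) = 21 > 0

Step 1: midpoint = (4.000000 + 5.000000)/2 = 4.500000
  f(4.500000) = -12.875000
  f(mid) < 0, so root is in [4.500000, 5.000000]

Step 2: midpoint = (4.500000 + 5.000000)/2 = 4.750000
  f(4.750000) = 3.171875
  f(mid) > 0, so root is in [4.500000, 4.750000]

Step 3: midpoint = (4.500000 + 4.750000)/2 = 4.625000
  f(4.625000) = -5.068359
  f(mid) < 0, so root is in [4.625000, 4.750000]

midpoint = 4.625000


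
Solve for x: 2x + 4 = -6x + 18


Starting with: 2x + 4 = -6x + 18
Move all x terms to left: (2 + 6)x = 18 - 4
Simplify: 8x = 14
Divide both sides by 8: x = 7/4

x = 7/4


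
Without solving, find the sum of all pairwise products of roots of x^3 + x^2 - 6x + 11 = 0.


By Vieta's formulas for x^3 + bx^2 + cx + d = 0:
  r1 + r2 + r3 = -b/a = -1
  r1*r2 + r1*r3 + r2*r3 = c/a = -6
  r1*r2*r3 = -d/a = -11


Sum of pairwise products = -6


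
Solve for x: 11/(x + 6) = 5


Multiply both sides by (x + 6): 11 = 5(x + 6)
Distribute: 11 = 5x + 30
5x = 11 - 30 = -19
x = -19/5

x = -19/5


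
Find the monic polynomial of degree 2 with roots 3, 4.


A monic polynomial with roots 3, 4 is:
p(x) = (x - 3)(x - 4)
After multiplying by (x - 3): x - 3
After multiplying by (x - 4): x^2 - 7x + 12

x^2 - 7x + 12


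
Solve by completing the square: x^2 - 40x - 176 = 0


Start: x^2 - 40x - 176 = 0
Move constant: x^2 - 40x = 176
Half of -40 is -20, squared is 400
Add 400 to both sides: x^2 - 40x + 400 = 576
(x - 20)^2 = 576
x - 20 = ±24
x = 20 + 24 = 44 or x = 20 - 24 = -4

x = -4, x = 44


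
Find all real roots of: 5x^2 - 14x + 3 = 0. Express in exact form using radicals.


Using the quadratic formula: x = (-b ± sqrt(b^2 - 4ac)) / (2a)
Here a = 5, b = -14, c = 3
Discriminant = b^2 - 4ac = (-14)^2 - 4(5)(3) = 196 - 60 = 136
Since discriminant = 136 > 0, there are two real roots.
x = (14 ± 2*sqrt(34)) / 10
Simplifying: x = (7 ± sqrt(34)) / 5
Numerically: x ≈ 2.5662 or x ≈ 0.2338

x = (7 + sqrt(34)) / 5 or x = (7 - sqrt(34)) / 5


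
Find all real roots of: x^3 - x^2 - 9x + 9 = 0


Let p(x) = x^3 - x^2 - 9x + 9. By the rational root theorem (leading coefficient 1), any rational root is an integer divisor of 9: try ±1, ±2, ... in turn.
Test x = 1: value = 0 ✓, so (x - 1) is a factor.
Synthetic division by (x - 1): bring down 1; 1(1) - 1 = 0; 0(1) - 9 = -9; (-9)(1) + 9 = 0 → quotient x^2 - 9, remainder 0.
Solve the quadratic x^2 - 9 = 0: discriminant = 0^2 - 4(1)(-9) = 0 + 36 = 36.
sqrt(36) = 6, so x = (0 ± 6)/2: x = 3 or x = -3.

x = -3, x = 1, x = 3


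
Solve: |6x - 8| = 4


An absolute value equation |expr| = 4 gives two cases:
Case 1: 6x - 8 = 4
  6x = 12, so x = 2
Case 2: 6x - 8 = -4
  6x = 4, so x = 2/3

x = 2/3, x = 2


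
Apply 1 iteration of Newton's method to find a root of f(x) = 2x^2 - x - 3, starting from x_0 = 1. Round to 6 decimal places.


Newton's method: x_(n+1) = x_n - f(x_n)/f'(x_n)
f(x) = 2x^2 - x - 3
f'(x) = 4x - 1

Iteration 1:
  f(1.000000) = -2.000000
  f'(1.000000) = 3.000000
  x_1 = 1.000000 - (-2.000000)/(3.000000) = 1.666667

x_1 = 1.666667


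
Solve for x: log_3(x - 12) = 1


Convert to exponential form: x - 12 = 3^1 = 3
x = 3 + 12 = 15
Check: log_3(15 - 12) = log_3(3) = log_3(3) = 1 ✓

x = 15


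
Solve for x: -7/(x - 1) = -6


Multiply both sides by (x - 1): -7 = -6(x - 1)
Distribute: -7 = -6x + 6
-6x = -7 - 6 = -13
x = 13/6

x = 13/6


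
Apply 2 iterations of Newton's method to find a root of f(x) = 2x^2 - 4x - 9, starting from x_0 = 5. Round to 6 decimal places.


Newton's method: x_(n+1) = x_n - f(x_n)/f'(x_n)
f(x) = 2x^2 - 4x - 9
f'(x) = 4x - 4

Iteration 1:
  f(5.000000) = 21.000000
  f'(5.000000) = 16.000000
  x_1 = 5.000000 - (21.000000)/(16.000000) = 3.687500

Iteration 2:
  f(3.687500) = 3.445312
  f'(3.687500) = 10.750000
  x_2 = 3.687500 - (3.445312)/(10.750000) = 3.367006

x_2 = 3.367006


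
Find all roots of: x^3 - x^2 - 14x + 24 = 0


Let p(x) = x^3 - x^2 - 14x + 24. By the rational root theorem (leading coefficient 1), any rational root is an integer divisor of 24: try ±1, ±2, ... in turn.
Test x = 1: value = 10 ≠ 0.
Test x = -1: value = 36 ≠ 0.
Test x = 2: value = 0 ✓, so (x - 2) is a factor.
Synthetic division by (x - 2): bring down 1; 1(2) - 1 = 1; 1(2) - 14 = -12; (-12)(2) + 24 = 0 → quotient x^2 + x - 12, remainder 0.
Solve the quadratic x^2 + x - 12 = 0: discriminant = 1^2 - 4(1)(-12) = 1 + 48 = 49.
sqrt(49) = 7, so x = (-1 ± 7)/2: x = 3 or x = -4.
Collecting all roots found:

x = -4, x = 2, x = 3


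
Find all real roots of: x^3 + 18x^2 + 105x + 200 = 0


Let p(x) = x^3 + 18x^2 + 105x + 200. By the rational root theorem (leading coefficient 1), any rational root is an integer divisor of 200: try ±1, ±2, ... in turn.
Test x = 1: value = 324 ≠ 0.
Test x = -1: value = 112 ≠ 0.
Test x = 2: value = 490 ≠ 0.
Test x = -2: value = 54 ≠ 0.
Test x = 4: value = 972 ≠ 0.
Test x = -4: value = 4 ≠ 0.
Test x = 5: value = 1300 ≠ 0.
Test x = -5: value = 0 ✓, so (x + 5) is a factor.
Synthetic division by (x + 5): bring down 1; 1(-5) + 18 = 13; 13(-5) + 105 = 40; 40(-5) + 200 = 0 → quotient x^2 + 13x + 40, remainder 0.
Solve the quadratic x^2 + 13x + 40 = 0: discriminant = 13^2 - 4(1)(40) = 169 - 160 = 9.
sqrt(9) = 3, so x = (-13 ± 3)/2: x = -5 or x = -8.

x = -8, x = -5 (multiplicity 2)


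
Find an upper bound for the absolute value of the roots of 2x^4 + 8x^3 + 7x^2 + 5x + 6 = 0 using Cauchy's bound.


Cauchy's bound: all roots r satisfy |r| <= 1 + max(|a_i/a_n|) for i = 0,...,n-1
where a_n is the leading coefficient.

Coefficients: [2, 8, 7, 5, 6]
Leading coefficient a_n = 2
Ratios |a_i/a_n|: 4, 7/2, 5/2, 3
Maximum ratio: 4
Cauchy's bound: |r| <= 1 + 4 = 5

Upper bound = 5


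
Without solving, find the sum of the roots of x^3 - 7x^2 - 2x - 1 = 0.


By Vieta's formulas for x^3 + bx^2 + cx + d = 0:
  r1 + r2 + r3 = -b/a = 7
  r1*r2 + r1*r3 + r2*r3 = c/a = -2
  r1*r2*r3 = -d/a = 1


Sum = 7


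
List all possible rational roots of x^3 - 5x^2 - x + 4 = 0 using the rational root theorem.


Rational root theorem: possible roots are ±p/q where:
  p divides the constant term (4): p ∈ {1, 2, 4}
  q divides the leading coefficient (1): q ∈ {1}

All possible rational roots: -4, -2, -1, 1, 2, 4

-4, -2, -1, 1, 2, 4


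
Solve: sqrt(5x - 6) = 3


Square both sides: 5x - 6 = 3^2 = 9
5x = 9 + 6 = 15
x = 3
Check: sqrt(5*3 - 6) = sqrt(9) = 3 ✓

x = 3


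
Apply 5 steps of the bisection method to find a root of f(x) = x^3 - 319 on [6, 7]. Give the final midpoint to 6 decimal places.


f(x) = x^3 - 319
f(6) = -103 < 0
f(7) = 24 > 0

Step 1: midpoint = (6.000000 + 7.000000)/2 = 6.500000
  f(6.500000) = -44.375000
  f(mid) < 0, so root is in [6.500000, 7.000000]

Step 2: midpoint = (6.500000 + 7.000000)/2 = 6.750000
  f(6.750000) = -11.453125
  f(mid) < 0, so root is in [6.750000, 7.000000]

Step 3: midpoint = (6.750000 + 7.000000)/2 = 6.875000
  f(6.875000) = 5.951172
  f(mid) > 0, so root is in [6.750000, 6.875000]

Step 4: midpoint = (6.750000 + 6.875000)/2 = 6.812500
  f(6.812500) = -2.830811
  f(mid) < 0, so root is in [6.812500, 6.875000]

Step 5: midpoint = (6.812500 + 6.875000)/2 = 6.843750
  f(6.843750) = 1.540131
  f(mid) > 0, so root is in [6.812500, 6.843750]

midpoint = 6.843750


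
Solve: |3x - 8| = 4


An absolute value equation |expr| = 4 gives two cases:
Case 1: 3x - 8 = 4
  3x = 12, so x = 4
Case 2: 3x - 8 = -4
  3x = 4, so x = 4/3

x = 4/3, x = 4


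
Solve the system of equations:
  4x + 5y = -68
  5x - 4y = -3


Using Cramer's rule:
Determinant D = (4)(-4) - (5)(5) = -16 - 25 = -41
Dx = (-68)(-4) - (-3)(5) = 272 + 15 = 287
Dy = (4)(-3) - (5)(-68) = -12 + 340 = 328
x = Dx/D = 287/-41 = -7
y = Dy/D = 328/-41 = -8

x = -7, y = -8


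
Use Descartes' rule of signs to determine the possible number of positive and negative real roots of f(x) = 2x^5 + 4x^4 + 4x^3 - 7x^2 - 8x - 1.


Descartes' rule of signs:

For positive roots, count sign changes in f(x) = 2x^5 + 4x^4 + 4x^3 - 7x^2 - 8x - 1:
Signs of coefficients: +, +, +, -, -, -
Number of sign changes: 1
Possible positive real roots: 1

For negative roots, examine f(-x) = -2x^5 + 4x^4 - 4x^3 - 7x^2 + 8x - 1:
Signs of coefficients: -, +, -, -, +, -
Number of sign changes: 4
Possible negative real roots: 4, 2, 0

Positive roots: 1; Negative roots: 4 or 2 or 0


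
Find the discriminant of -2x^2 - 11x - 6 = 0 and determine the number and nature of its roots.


For ax^2 + bx + c = 0, discriminant D = b^2 - 4ac
Here a = -2, b = -11, c = -6
D = (-11)^2 - 4(-2)(-6) = 121 - 48 = 73

D = 73 > 0 but not a perfect square
The equation has 2 distinct real irrational roots.

Discriminant = 73, 2 distinct real irrational roots


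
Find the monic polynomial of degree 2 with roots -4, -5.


A monic polynomial with roots -4, -5 is:
p(x) = (x + 4)(x + 5)
After multiplying by (x + 4): x + 4
After multiplying by (x + 5): x^2 + 9x + 20

x^2 + 9x + 20


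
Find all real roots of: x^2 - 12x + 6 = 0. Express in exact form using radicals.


Using the quadratic formula: x = (-b ± sqrt(b^2 - 4ac)) / (2a)
Here a = 1, b = -12, c = 6
Discriminant = b^2 - 4ac = (-12)^2 - 4(1)(6) = 144 - 24 = 120
Since discriminant = 120 > 0, there are two real roots.
x = (12 ± 2*sqrt(30)) / 2
Simplifying: x = 6 ± sqrt(30)
Numerically: x ≈ 11.4772 or x ≈ 0.5228

x = 6 + sqrt(30) or x = 6 - sqrt(30)


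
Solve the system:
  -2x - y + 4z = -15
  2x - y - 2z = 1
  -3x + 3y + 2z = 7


Using Cramer's rule. Expand each determinant along the first row.
D  = (-2)*[(-1)*2 - (-2)*3] - (-1)*[2*2 - (-2)*(-3)] + 4*[2*3 - (-1)*(-3)]
  = (-2)*(4) - (-1)*(-2) + 4*(3) = 2
Dx = (-15)*[(-1)*2 - (-2)*3] - (-1)*[1*2 - (-2)*7] + 4*[1*3 - (-1)*7]
  = (-15)*(4) - (-1)*(16) + 4*(10) = -4
Dy = (-2)*[1*2 - (-2)*7] - (-15)*[2*2 - (-2)*(-3)] + 4*[2*7 - 1*(-3)]
  = (-2)*(16) - (-15)*(-2) + 4*(17) = 6
Dz = (-2)*[(-1)*7 - 1*3] - (-1)*[2*7 - 1*(-3)] + (-15)*[2*3 - (-1)*(-3)]
  = (-2)*(-10) - (-1)*(17) + (-15)*(3) = -8
x = Dx/D = -4/2 = -2, y = Dy/D = 6/2 = 3, z = Dz/D = -8/2 = -4
Check eq1: (-2)(-2) + (-1)(3) + (4)(-4) = -15 = -15 ✓
Check eq2: (2)(-2) + (-1)(3) + (-2)(-4) = 1 = 1 ✓
Check eq3: (-3)(-2) + (3)(3) + (2)(-4) = 7 = 7 ✓

x = -2, y = 3, z = -4


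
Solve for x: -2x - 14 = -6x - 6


Starting with: -2x - 14 = -6x - 6
Move all x terms to left: (-2 + 6)x = -6 + 14
Simplify: 4x = 8
Divide both sides by 4: x = 2

x = 2


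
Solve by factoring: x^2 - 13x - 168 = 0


We need two numbers that multiply to -168 and add to -13.
Those numbers are -21 and 8 (since (-21) * 8 = -168 and (-21) + 8 = -13).
So x^2 - 13x - 168 = (x - 21)(x + 8) = 0
Setting each factor to zero: x = 21 or x = -8

x = -8, x = 21


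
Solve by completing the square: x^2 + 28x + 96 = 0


Start: x^2 + 28x + 96 = 0
Move constant: x^2 + 28x = -96
Half of 28 is 14, squared is 196
Add 196 to both sides: x^2 + 28x + 196 = 100
(x + 14)^2 = 100
x + 14 = ±10
x = -14 + 10 = -4 or x = -14 - 10 = -24

x = -24, x = -4


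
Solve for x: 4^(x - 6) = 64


Express both sides with the same base.
64 = 4^3
Since the bases match, equate exponents: x - 6 = 3
So x = 3 - (-6) = 9

x = 9


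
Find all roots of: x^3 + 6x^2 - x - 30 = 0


Let p(x) = x^3 + 6x^2 - x - 30. By the rational root theorem (leading coefficient 1), any rational root is an integer divisor of 30: try ±1, ±2, ... in turn.
Test x = 1: value = -24 ≠ 0.
Test x = -1: value = -24 ≠ 0.
Test x = 2: value = 0 ✓, so (x - 2) is a factor.
Synthetic division by (x - 2): bring down 1; 1(2) + 6 = 8; 8(2) - 1 = 15; 15(2) - 30 = 0 → quotient x^2 + 8x + 15, remainder 0.
Solve the quadratic x^2 + 8x + 15 = 0: discriminant = 8^2 - 4(1)(15) = 64 - 60 = 4.
sqrt(4) = 2, so x = (-8 ± 2)/2: x = -3 or x = -5.
Collecting all roots found:

x = -5, x = -3, x = 2


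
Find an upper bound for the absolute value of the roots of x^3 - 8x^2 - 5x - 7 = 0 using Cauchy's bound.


Cauchy's bound: all roots r satisfy |r| <= 1 + max(|a_i/a_n|) for i = 0,...,n-1
where a_n is the leading coefficient.

Coefficients: [1, -8, -5, -7]
Leading coefficient a_n = 1
Ratios |a_i/a_n|: 8, 5, 7
Maximum ratio: 8
Cauchy's bound: |r| <= 1 + 8 = 9

Upper bound = 9


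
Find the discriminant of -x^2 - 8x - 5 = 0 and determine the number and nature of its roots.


For ax^2 + bx + c = 0, discriminant D = b^2 - 4ac
Here a = -1, b = -8, c = -5
D = (-8)^2 - 4(-1)(-5) = 64 - 20 = 44

D = 44 > 0 but not a perfect square
The equation has 2 distinct real irrational roots.

Discriminant = 44, 2 distinct real irrational roots


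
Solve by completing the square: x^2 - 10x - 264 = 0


Start: x^2 - 10x - 264 = 0
Move constant: x^2 - 10x = 264
Half of -10 is -5, squared is 25
Add 25 to both sides: x^2 - 10x + 25 = 289
(x - 5)^2 = 289
x - 5 = ±17
x = 5 + 17 = 22 or x = 5 - 17 = -12

x = -12, x = 22


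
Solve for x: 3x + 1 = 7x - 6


Starting with: 3x + 1 = 7x - 6
Move all x terms to left: (3 - 7)x = -6 - 1
Simplify: -4x = -7
Divide both sides by -4: x = 7/4

x = 7/4


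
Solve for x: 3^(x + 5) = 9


Express both sides with the same base.
9 = 3^2
Since the bases match, equate exponents: x + 5 = 2
So x = 2 - (5) = -3

x = -3


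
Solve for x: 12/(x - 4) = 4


Multiply both sides by (x - 4): 12 = 4(x - 4)
Distribute: 12 = 4x - 16
4x = 12 + 16 = 28
x = 7

x = 7


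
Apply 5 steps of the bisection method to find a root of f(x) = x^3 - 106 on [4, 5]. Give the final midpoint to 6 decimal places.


f(x) = x^3 - 106
f(4) = -42 < 0
f(5) = 19 > 0

Step 1: midpoint = (4.000000 + 5.000000)/2 = 4.500000
  f(4.500000) = -14.875000
  f(mid) < 0, so root is in [4.500000, 5.000000]

Step 2: midpoint = (4.500000 + 5.000000)/2 = 4.750000
  f(4.750000) = 1.171875
  f(mid) > 0, so root is in [4.500000, 4.750000]

Step 3: midpoint = (4.500000 + 4.750000)/2 = 4.625000
  f(4.625000) = -7.068359
  f(mid) < 0, so root is in [4.625000, 4.750000]

Step 4: midpoint = (4.625000 + 4.750000)/2 = 4.687500
  f(4.687500) = -3.003174
  f(mid) < 0, so root is in [4.687500, 4.750000]

Step 5: midpoint = (4.687500 + 4.750000)/2 = 4.718750
  f(4.718750) = -0.929474
  f(mid) < 0, so root is in [4.718750, 4.750000]

midpoint = 4.718750
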